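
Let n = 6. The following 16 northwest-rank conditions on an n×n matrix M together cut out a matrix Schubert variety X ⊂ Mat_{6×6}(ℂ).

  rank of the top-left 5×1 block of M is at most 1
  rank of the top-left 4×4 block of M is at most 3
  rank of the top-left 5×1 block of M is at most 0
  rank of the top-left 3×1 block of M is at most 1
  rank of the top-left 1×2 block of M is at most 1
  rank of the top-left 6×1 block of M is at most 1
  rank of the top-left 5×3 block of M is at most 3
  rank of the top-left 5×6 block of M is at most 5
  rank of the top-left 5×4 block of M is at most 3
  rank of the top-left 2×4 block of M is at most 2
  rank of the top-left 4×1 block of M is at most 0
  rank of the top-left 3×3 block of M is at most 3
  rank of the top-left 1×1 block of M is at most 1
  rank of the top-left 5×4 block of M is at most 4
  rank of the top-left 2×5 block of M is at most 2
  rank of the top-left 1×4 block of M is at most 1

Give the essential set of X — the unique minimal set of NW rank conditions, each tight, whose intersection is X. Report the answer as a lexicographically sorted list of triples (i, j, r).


Rank table r_w(6×6) implied by the 16 constraints:

  row 1: 0 1 1 1 1 1
  row 2: 0 1 2 2 2 2
  row 3: 0 1 2 3 3 3
  row 4: 0 1 2 3 4 4
  row 5: 0 1 2 3 4 5
  row 6: 1 2 3 4 5 6

hence w(1..6) = (2, 3, 4, 5, 6, 1).

Rothe diagram D(w) (5 cells), 1 SE-corner (essential condition):

[(5, 1, 0)]


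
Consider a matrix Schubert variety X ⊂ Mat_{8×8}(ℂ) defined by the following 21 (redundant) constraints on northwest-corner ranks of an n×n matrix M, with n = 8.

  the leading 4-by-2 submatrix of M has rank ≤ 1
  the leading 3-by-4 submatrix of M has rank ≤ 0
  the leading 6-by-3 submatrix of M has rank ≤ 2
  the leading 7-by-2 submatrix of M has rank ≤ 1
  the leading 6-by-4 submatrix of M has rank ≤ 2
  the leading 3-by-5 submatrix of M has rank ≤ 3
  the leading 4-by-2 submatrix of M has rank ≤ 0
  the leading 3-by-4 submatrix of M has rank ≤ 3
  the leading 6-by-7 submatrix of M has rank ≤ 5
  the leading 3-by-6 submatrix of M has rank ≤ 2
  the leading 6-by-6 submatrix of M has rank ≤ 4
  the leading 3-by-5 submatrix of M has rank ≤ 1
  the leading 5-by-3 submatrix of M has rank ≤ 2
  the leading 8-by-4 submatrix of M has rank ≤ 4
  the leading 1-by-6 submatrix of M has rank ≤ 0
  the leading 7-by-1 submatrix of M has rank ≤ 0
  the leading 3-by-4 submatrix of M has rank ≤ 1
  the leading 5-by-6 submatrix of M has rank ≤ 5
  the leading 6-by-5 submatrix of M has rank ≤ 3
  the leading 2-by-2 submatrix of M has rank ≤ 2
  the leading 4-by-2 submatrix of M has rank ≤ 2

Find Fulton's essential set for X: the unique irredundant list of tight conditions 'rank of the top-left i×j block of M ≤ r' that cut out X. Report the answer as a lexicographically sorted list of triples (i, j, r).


Reconstructing r_w from the 21 given conditions:

  i=1: 0 | 0 | 0 | 0 | 0 | 0 | 1 | 1
  i=2: 0 | 0 | 0 | 0 | 1 | 1 | 2 | 2
  i=3: 0 | 0 | 0 | 0 | 1 | 2 | 3 | 3
  i=4: 0 | 0 | 1 | 1 | 2 | 3 | 4 | 4
  i=5: 0 | 1 | 2 | 2 | 3 | 4 | 5 | 5
  i=6: 0 | 1 | 2 | 2 | 3 | 4 | 5 | 6
  i=7: 0 | 1 | 2 | 3 | 4 | 5 | 6 | 7
  i=8: 1 | 2 | 3 | 4 | 5 | 6 | 7 | 8

hence w(1..8) = (7, 5, 6, 3, 2, 8, 4, 1).

D(w) has 20 cells with 5 SE-corners; essential set:

[(1, 6, 0), (3, 4, 0), (4, 2, 0), (6, 4, 2), (7, 1, 0)]


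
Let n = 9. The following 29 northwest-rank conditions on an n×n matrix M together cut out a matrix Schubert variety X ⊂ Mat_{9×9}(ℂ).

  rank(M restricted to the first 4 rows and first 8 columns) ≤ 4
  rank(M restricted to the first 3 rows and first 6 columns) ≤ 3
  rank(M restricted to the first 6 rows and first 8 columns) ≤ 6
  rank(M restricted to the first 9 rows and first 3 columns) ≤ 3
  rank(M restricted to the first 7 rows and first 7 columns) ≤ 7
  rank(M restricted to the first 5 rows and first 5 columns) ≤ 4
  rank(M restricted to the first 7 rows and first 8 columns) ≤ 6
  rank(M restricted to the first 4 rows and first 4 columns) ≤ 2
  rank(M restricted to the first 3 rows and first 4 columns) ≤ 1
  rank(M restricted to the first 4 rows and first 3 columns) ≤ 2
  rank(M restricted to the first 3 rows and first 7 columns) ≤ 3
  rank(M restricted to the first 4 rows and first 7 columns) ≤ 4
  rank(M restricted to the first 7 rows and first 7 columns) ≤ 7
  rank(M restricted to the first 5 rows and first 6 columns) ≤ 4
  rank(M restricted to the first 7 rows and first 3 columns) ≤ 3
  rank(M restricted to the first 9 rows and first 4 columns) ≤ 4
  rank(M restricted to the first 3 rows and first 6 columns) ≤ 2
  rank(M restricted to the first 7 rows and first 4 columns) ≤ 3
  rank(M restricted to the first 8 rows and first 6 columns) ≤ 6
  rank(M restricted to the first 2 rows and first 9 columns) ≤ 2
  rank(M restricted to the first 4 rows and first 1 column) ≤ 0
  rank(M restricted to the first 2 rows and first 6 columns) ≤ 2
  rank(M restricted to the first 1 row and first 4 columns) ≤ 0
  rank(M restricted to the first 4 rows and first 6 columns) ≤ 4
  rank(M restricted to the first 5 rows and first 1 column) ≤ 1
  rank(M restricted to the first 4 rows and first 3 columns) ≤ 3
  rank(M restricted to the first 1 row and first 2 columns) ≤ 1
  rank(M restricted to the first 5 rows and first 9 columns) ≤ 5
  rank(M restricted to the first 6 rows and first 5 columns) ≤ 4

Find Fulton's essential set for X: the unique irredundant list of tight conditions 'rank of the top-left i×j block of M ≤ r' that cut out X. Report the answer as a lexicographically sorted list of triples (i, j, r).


The tightest implied rank at each (i,j), from the 29 conditions:

  0  0  0  0  1  1  1  1  1
  0  1  1  1  2  2  2  2  2
  0  1  1  1  2  2  3  3  3
  0  1  2  2  3  3  4  4  4
  1  2  3  3  4  4  5  5  5
  1  2  3  3  4  5  6  6  6
  1  2  3  3  4  5  6  6  7
  1  2  3  4  5  6  7  7  8
  1  2  3  4  5  6  7  8  9

so w = (5, 2, 7, 3, 1, 6, 9, 4, 8).

ℓ(w)=13; the 6 essential cells (i,j,r):

[(1, 4, 0), (3, 4, 1), (3, 6, 2), (4, 1, 0), (7, 4, 3), (7, 8, 6)]


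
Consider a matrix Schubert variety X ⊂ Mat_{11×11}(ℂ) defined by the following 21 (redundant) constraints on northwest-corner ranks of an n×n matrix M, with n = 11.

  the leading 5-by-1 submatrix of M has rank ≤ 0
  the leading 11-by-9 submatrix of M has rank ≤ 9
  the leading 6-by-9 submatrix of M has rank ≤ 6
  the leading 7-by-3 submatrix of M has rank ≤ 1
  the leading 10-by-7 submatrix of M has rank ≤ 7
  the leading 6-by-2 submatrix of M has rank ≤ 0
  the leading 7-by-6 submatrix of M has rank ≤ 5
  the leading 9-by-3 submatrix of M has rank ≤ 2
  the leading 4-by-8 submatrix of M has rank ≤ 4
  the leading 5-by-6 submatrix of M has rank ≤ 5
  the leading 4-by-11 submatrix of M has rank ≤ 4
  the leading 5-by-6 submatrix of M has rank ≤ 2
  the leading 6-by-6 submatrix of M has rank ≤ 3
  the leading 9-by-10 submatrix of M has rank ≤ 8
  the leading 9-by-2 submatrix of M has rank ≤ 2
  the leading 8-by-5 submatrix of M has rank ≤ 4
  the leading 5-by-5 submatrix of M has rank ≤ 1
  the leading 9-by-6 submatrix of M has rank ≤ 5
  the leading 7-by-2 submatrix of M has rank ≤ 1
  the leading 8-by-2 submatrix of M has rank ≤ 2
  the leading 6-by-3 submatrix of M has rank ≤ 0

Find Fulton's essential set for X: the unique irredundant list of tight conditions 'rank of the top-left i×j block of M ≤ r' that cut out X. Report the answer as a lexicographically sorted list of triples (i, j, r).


Reconstructing r_w from the 21 given conditions:

  row 1: 0 0 0 1 1 1 1 1 1 1 1
  row 2: 0 0 0 1 1 2 2 2 2 2 2
  row 3: 0 0 0 1 1 2 3 3 3 3 3
  row 4: 0 0 0 1 1 2 3 4 4 4 4
  row 5: 0 0 0 1 1 2 3 4 5 5 5
  row 6: 0 0 0 1 2 3 4 5 6 6 6
  row 7: 1 1 1 2 3 4 5 6 7 7 7
  row 8: 1 2 2 3 4 5 6 7 8 8 8
  row 9: 1 2 2 3 4 5 6 7 8 8 9
  row 10: 1 2 3 4 5 6 7 8 9 9 10
  row 11: 1 2 3 4 5 6 7 8 9 10 11

hence w(1..11) = (4, 6, 7, 8, 9, 5, 1, 2, 11, 3, 10).

D(w) has 24 cells with 4 SE-corners; essential set:

[(5, 5, 1), (6, 3, 0), (9, 3, 2), (9, 10, 8)]


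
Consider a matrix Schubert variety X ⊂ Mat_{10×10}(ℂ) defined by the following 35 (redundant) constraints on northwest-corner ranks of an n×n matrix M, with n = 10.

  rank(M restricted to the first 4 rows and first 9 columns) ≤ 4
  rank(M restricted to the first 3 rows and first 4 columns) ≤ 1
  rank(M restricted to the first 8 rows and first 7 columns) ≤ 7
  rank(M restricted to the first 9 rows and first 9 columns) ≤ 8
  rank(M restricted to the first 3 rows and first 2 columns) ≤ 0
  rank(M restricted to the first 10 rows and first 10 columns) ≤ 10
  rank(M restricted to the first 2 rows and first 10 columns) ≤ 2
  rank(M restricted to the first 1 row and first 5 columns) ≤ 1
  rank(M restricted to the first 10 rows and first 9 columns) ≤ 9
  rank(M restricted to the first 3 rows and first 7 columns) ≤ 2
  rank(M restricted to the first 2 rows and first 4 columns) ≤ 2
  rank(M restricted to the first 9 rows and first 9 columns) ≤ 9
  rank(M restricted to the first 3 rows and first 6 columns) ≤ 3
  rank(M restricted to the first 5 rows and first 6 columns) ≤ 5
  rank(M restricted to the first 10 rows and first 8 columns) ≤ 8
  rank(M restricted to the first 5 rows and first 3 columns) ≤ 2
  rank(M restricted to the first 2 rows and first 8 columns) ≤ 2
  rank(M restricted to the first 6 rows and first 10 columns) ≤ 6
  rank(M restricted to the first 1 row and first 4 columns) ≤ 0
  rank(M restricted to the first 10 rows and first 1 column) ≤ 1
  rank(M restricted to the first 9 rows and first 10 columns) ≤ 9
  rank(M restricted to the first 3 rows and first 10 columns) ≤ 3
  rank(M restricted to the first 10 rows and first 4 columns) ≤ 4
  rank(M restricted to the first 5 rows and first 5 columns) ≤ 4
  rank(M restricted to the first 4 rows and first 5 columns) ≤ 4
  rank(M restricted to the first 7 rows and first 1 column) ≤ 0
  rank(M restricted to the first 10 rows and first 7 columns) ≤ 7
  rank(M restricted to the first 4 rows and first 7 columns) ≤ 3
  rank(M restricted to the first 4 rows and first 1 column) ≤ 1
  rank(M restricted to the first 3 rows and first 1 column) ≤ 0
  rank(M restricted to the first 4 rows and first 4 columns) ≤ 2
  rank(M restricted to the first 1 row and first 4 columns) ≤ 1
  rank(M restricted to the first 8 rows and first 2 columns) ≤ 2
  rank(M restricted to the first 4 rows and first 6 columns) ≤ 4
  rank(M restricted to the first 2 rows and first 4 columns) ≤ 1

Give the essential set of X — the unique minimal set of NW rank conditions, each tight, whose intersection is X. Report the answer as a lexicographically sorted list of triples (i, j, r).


Rank table r_w(10×10) implied by the 35 constraints:

  row 1: 0 0 0 0 1 1 1 1 1 1
  row 2: 0 0 1 1 2 2 2 2 2 2
  row 3: 0 0 1 1 2 2 2 3 3 3
  row 4: 0 1 2 2 3 3 3 4 4 4
  row 5: 0 1 2 3 4 4 4 5 5 5
  row 6: 0 1 2 3 4 5 5 6 6 6
  row 7: 0 1 2 3 4 5 6 7 7 7
  row 8: 1 2 3 4 5 6 7 8 8 8
  row 9: 1 2 3 4 5 6 7 8 8 9
  row 10: 1 2 3 4 5 6 7 8 9 10

giving w = (5, 3, 8, 2, 4, 6, 7, 1, 10, 9) via Δ²R.

ℓ(w)=16; the 6 essential cells (i,j,r):

[(1, 4, 0), (3, 2, 0), (3, 4, 1), (3, 7, 2), (7, 1, 0), (9, 9, 8)]


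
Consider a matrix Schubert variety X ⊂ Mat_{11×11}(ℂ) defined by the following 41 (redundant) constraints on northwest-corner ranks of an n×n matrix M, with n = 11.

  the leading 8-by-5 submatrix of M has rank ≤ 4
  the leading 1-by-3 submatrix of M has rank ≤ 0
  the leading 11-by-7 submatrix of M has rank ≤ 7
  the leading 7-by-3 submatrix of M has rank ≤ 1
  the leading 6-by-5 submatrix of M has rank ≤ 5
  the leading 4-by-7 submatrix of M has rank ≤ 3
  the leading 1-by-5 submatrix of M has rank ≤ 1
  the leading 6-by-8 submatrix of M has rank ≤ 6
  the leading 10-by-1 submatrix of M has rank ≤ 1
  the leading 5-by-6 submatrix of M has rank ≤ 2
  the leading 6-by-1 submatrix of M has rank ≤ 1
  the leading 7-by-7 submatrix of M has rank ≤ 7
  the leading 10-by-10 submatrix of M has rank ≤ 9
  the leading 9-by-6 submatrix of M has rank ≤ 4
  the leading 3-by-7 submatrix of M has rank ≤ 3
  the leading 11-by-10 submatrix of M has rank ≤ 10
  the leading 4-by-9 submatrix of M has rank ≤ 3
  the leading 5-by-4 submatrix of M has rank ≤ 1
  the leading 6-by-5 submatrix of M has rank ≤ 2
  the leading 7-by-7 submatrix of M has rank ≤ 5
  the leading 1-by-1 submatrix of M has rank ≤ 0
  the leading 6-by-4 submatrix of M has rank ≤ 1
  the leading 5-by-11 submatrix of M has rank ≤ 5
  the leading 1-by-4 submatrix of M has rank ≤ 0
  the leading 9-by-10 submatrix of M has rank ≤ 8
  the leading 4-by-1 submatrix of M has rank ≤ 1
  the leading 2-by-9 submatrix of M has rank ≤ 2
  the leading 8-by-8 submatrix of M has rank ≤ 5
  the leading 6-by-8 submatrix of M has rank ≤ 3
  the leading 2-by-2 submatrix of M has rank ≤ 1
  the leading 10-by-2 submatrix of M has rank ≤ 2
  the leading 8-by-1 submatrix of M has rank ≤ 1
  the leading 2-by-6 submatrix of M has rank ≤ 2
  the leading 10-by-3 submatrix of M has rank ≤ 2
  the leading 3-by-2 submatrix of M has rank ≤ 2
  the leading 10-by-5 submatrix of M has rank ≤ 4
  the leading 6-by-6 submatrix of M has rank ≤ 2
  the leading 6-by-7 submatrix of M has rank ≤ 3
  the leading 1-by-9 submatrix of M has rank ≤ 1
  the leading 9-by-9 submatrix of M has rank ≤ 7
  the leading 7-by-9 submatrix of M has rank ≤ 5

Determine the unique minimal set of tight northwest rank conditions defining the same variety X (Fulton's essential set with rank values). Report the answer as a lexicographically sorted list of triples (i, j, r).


The tightest implied rank at each (i,j), from the 41 conditions:

  row 1: 0  0  0  0  1  1  1  1  1  1  1
  row 2: 1  1  1  1  2  2  2  2  2  2  2
  row 3: 1  1  1  1  2  2  3  3  3  3  3
  row 4: 1  1  1  1  2  2  3  3  3  4  4
  row 5: 1  1  1  1  2  2  3  3  4  5  5
  row 6: 1  1  1  1  2  2  3  3  4  5  6
  row 7: 1  1  1  2  3  3  4  4  5  6  7
  row 8: 1  2  2  3  4  4  5  5  6  7  8
  row 9: 1  2  2  3  4  4  5  6  7  8  9
  row 10: 1  2  2  3  4  5  6  7  8  9  10
  row 11: 1  2  3  4  5  6  7  8  9  10  11

giving w = (5, 1, 7, 10, 9, 11, 4, 2, 8, 6, 3) via Δ²R.

ℓ(w)=29; the 8 essential cells (i,j,r):

[(1, 4, 0), (4, 9, 3), (6, 4, 1), (6, 6, 2), (6, 8, 3), (7, 3, 1), (9, 6, 4), (10, 3, 2)]


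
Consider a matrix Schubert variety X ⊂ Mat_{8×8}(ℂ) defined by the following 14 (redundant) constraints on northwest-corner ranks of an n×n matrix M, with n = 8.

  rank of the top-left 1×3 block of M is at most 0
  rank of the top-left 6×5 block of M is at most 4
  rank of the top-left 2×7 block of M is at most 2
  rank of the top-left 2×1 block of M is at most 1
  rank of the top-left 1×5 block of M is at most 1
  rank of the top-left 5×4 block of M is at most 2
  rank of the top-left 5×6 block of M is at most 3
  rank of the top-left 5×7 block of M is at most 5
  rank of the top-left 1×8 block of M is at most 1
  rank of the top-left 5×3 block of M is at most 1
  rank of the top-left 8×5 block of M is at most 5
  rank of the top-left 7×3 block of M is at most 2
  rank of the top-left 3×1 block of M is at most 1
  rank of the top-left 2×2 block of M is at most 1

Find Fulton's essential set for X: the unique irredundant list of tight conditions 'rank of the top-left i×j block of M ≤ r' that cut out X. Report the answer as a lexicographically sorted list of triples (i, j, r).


The tightest implied rank at each (i,j), from the 14 conditions:

  i=1: 0  0  0  1  1  1  1  1
  i=2: 1  1  1  2  2  2  2  2
  i=3: 1  1  1  2  3  3  3  3
  i=4: 1  1  1  2  3  3  4  4
  i=5: 1  1  1  2  3  3  4  5
  i=6: 1  2  2  3  4  4  5  6
  i=7: 1  2  2  3  4  5  6  7
  i=8: 1  2  3  4  5  6  7  8

the unique w with this rank table is (4, 1, 5, 7, 8, 2, 6, 3).

ℓ(w)=12; the 4 essential cells (i,j,r):

[(1, 3, 0), (5, 3, 1), (5, 6, 3), (7, 3, 2)]


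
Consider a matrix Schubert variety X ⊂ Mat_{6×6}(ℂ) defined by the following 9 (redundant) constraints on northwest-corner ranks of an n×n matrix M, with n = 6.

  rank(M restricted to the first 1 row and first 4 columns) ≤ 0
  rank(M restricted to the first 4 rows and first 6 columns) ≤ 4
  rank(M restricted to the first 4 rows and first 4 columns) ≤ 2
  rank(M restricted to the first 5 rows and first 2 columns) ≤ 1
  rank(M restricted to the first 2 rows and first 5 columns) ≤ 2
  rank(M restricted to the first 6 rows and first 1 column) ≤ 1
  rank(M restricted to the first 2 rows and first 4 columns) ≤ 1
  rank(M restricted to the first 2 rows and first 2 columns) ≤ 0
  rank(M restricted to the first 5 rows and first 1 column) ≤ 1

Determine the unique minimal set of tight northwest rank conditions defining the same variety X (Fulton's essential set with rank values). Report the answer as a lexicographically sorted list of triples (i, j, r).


Reconstructing r_w from the 9 given conditions:

  0  0  0  0  1  1
  0  0  1  1  2  2
  1  1  2  2  3  3
  1  1  2  2  3  4
  1  1  2  3  4  5
  1  2  3  4  5  6

giving w = (5, 3, 1, 6, 4, 2) via Δ²R.

Fulton essential set (4 of the 9 Rothe cells):

[(1, 4, 0), (2, 2, 0), (4, 4, 2), (5, 2, 1)]


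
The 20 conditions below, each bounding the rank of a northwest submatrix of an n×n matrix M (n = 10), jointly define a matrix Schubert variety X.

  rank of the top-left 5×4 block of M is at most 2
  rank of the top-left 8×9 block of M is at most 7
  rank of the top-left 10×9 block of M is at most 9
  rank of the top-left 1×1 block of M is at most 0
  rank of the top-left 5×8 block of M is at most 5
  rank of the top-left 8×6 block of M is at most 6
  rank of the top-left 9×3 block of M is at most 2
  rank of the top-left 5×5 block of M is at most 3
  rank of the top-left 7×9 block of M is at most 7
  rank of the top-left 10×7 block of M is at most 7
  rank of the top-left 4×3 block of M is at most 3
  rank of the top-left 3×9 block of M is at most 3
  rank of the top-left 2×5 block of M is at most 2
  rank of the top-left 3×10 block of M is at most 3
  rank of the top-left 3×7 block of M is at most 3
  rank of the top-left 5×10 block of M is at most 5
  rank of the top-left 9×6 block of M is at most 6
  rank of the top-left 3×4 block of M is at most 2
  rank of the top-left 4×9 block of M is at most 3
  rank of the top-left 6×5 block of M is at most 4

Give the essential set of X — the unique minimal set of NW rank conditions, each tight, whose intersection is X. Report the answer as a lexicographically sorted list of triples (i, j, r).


Reconstructing r_w from the 20 given conditions:

  i=1: 0 | 1 | 1 | 1 | 1 | 1 | 1 | 1 | 1 | 1
  i=2: 1 | 2 | 2 | 2 | 2 | 2 | 2 | 2 | 2 | 2
  i=3: 1 | 2 | 2 | 2 | 3 | 3 | 3 | 3 | 3 | 3
  i=4: 1 | 2 | 2 | 2 | 3 | 3 | 3 | 3 | 3 | 4
  i=5: 1 | 2 | 2 | 2 | 3 | 4 | 4 | 4 | 4 | 5
  i=6: 1 | 2 | 2 | 3 | 4 | 5 | 5 | 5 | 5 | 6
  i=7: 1 | 2 | 2 | 3 | 4 | 5 | 6 | 6 | 6 | 7
  i=8: 1 | 2 | 2 | 3 | 4 | 5 | 6 | 7 | 7 | 8
  i=9: 1 | 2 | 2 | 3 | 4 | 5 | 6 | 7 | 8 | 9
  i=10: 1 | 2 | 3 | 4 | 5 | 6 | 7 | 8 | 9 | 10

giving w = (2, 1, 5, 10, 6, 4, 7, 8, 9, 3) via Δ²R.

Fulton essential set (4 of the 15 Rothe cells):

[(1, 1, 0), (4, 9, 3), (5, 4, 2), (9, 3, 2)]


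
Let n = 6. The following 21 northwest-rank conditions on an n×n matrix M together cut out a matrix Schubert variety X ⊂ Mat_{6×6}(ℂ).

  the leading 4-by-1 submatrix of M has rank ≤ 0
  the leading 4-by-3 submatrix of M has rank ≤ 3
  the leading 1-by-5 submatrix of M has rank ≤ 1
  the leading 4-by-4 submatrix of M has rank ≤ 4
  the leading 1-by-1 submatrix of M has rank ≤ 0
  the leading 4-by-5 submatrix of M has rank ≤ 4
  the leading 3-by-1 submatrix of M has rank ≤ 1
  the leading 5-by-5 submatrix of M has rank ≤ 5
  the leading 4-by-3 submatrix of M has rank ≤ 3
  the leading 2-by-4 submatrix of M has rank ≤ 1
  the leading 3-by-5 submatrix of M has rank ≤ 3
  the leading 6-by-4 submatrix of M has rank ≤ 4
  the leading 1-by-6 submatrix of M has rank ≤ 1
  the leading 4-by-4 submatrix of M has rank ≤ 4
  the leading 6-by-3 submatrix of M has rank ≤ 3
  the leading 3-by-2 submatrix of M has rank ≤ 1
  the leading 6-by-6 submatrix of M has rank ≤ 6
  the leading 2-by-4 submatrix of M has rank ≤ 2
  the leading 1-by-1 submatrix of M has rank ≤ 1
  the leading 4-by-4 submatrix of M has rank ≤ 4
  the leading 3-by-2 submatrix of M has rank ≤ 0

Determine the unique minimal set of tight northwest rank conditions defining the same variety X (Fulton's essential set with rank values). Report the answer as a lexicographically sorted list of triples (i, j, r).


Reconstructing r_w from the 21 given conditions:

  row 1: 0 | 0 | 1 | 1 | 1 | 1
  row 2: 0 | 0 | 1 | 1 | 2 | 2
  row 3: 0 | 0 | 1 | 2 | 3 | 3
  row 4: 0 | 1 | 2 | 3 | 4 | 4
  row 5: 1 | 2 | 3 | 4 | 5 | 5
  row 6: 1 | 2 | 3 | 4 | 5 | 6

the unique w with this rank table is (3, 5, 4, 2, 1, 6).

D(w) has 8 cells with 3 SE-corners; essential set:

[(2, 4, 1), (3, 2, 0), (4, 1, 0)]


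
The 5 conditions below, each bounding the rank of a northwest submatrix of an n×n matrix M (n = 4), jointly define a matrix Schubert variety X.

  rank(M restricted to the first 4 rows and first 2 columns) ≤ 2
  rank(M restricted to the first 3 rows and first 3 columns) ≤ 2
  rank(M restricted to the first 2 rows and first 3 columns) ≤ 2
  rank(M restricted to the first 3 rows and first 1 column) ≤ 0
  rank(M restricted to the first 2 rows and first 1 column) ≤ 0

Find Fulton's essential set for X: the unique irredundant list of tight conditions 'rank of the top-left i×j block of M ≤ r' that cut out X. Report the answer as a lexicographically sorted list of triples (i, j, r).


Propagating the 5 rank bounds to every northwest block:

  R[1]: 0 1 1 1
  R[2]: 0 1 2 2
  R[3]: 0 1 2 3
  R[4]: 1 2 3 4

hence w(1..4) = (2, 3, 4, 1).

D(w) has 3 cells with 1 SE-corner; essential set:

[(3, 1, 0)]


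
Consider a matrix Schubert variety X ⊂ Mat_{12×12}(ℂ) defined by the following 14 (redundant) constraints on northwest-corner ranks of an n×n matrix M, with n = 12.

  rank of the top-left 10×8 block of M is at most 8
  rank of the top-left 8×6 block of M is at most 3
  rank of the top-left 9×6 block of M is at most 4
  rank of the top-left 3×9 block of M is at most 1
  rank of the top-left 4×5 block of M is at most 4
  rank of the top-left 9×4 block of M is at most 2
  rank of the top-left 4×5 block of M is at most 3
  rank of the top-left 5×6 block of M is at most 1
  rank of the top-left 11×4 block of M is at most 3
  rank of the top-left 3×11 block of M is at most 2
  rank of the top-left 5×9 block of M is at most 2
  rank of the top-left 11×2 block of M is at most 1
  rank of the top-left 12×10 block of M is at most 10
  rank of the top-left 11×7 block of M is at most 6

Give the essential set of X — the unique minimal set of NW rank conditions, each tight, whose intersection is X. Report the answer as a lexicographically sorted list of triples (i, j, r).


Reconstructing r_w from the 14 given conditions:

  1, 1, 1, 1, 1, 1, 1, 1, 1, 1, 1, 1
  1, 1, 1, 1, 1, 1, 1, 1, 1, 2, 2, 2
  1, 1, 1, 1, 1, 1, 1, 1, 1, 2, 2, 3
  1, 1, 1, 1, 1, 1, 2, 2, 2, 3, 3, 4
  1, 1, 1, 1, 1, 1, 2, 2, 2, 3, 4, 5
  1, 1, 2, 2, 2, 2, 3, 3, 3, 4, 5, 6
  1, 1, 2, 2, 3, 3, 4, 4, 4, 5, 6, 7
  1, 1, 2, 2, 3, 3, 4, 5, 5, 6, 7, 8
  1, 1, 2, 2, 3, 4, 5, 6, 6, 7, 8, 9
  1, 1, 2, 3, 4, 5, 6, 7, 7, 8, 9, 10
  1, 1, 2, 3, 4, 5, 6, 7, 8, 9, 10, 11
  1, 2, 3, 4, 5, 6, 7, 8, 9, 10, 11, 12

second differences of R give the permutation w = (1, 10, 12, 7, 11, 3, 5, 8, 6, 4, 9, 2).

Rothe diagram D(w) (39 cells), 7 SE-corners (essential conditions):

[(3, 9, 1), (3, 11, 2), (5, 6, 1), (5, 9, 2), (8, 6, 3), (9, 4, 2), (11, 2, 1)]


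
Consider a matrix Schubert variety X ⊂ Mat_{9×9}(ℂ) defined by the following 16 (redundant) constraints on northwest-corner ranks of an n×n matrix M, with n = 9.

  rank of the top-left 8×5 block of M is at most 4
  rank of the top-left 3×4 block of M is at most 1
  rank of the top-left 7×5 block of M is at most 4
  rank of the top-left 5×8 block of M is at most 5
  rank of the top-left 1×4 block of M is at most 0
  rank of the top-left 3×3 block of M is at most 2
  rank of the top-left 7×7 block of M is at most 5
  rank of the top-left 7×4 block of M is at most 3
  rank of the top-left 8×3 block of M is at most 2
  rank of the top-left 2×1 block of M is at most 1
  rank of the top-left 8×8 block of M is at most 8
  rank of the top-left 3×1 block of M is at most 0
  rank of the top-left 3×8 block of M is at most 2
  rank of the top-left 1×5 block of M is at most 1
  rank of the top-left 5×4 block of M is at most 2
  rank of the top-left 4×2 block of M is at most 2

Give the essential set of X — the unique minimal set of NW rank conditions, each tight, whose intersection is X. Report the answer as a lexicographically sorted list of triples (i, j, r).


Propagating the 16 rank bounds to every northwest block:

  i=1: 0 0 0 0 1 1 1 1 1
  i=2: 0 1 1 1 2 2 2 2 2
  i=3: 0 1 1 1 2 2 2 2 3
  i=4: 1 2 2 2 3 3 3 3 4
  i=5: 1 2 2 2 3 4 4 4 5
  i=6: 1 2 2 3 4 5 5 5 6
  i=7: 1 2 2 3 4 5 5 6 7
  i=8: 1 2 2 3 4 5 6 7 8
  i=9: 1 2 3 4 5 6 7 8 9

reading off 1-entries of Δ²R: w = (5, 2, 9, 1, 6, 4, 8, 7, 3).

ℓ(w)=17; the 7 essential cells (i,j,r):

[(1, 4, 0), (3, 1, 0), (3, 4, 1), (3, 8, 2), (5, 4, 2), (7, 7, 5), (8, 3, 2)]


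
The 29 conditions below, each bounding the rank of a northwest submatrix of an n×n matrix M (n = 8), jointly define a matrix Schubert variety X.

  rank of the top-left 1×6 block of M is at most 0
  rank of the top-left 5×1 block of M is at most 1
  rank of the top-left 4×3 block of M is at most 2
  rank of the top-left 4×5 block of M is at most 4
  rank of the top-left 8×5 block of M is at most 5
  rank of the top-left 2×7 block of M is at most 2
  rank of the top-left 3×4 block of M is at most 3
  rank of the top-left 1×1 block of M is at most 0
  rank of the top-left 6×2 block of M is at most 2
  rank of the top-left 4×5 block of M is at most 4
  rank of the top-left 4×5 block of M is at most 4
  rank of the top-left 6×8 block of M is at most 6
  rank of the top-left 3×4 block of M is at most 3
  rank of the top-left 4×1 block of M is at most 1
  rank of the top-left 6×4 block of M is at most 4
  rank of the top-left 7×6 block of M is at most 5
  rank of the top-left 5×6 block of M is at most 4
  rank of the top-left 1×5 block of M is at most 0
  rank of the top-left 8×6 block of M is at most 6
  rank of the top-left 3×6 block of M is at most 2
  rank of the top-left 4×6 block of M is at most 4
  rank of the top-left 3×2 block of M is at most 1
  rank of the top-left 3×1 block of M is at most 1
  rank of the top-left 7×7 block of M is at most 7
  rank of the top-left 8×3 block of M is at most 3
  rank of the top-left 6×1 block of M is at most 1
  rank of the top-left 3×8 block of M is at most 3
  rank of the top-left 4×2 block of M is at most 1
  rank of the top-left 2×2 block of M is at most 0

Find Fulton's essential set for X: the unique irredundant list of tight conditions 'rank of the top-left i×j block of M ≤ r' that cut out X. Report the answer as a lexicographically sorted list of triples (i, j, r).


Rank table r_w(8×8) implied by the 29 constraints:

  R[1]: 0 0 0 0 0 0 1 1
  R[2]: 0 0 1 1 1 1 2 2
  R[3]: 1 1 2 2 2 2 3 3
  R[4]: 1 1 2 3 3 3 4 4
  R[5]: 1 2 3 4 4 4 5 5
  R[6]: 1 2 3 4 5 5 6 6
  R[7]: 1 2 3 4 5 5 6 7
  R[8]: 1 2 3 4 5 6 7 8

second differences of R give the permutation w = (7, 3, 1, 4, 2, 5, 8, 6).

ℓ(w)=10; the 4 essential cells (i,j,r):

[(1, 6, 0), (2, 2, 0), (4, 2, 1), (7, 6, 5)]


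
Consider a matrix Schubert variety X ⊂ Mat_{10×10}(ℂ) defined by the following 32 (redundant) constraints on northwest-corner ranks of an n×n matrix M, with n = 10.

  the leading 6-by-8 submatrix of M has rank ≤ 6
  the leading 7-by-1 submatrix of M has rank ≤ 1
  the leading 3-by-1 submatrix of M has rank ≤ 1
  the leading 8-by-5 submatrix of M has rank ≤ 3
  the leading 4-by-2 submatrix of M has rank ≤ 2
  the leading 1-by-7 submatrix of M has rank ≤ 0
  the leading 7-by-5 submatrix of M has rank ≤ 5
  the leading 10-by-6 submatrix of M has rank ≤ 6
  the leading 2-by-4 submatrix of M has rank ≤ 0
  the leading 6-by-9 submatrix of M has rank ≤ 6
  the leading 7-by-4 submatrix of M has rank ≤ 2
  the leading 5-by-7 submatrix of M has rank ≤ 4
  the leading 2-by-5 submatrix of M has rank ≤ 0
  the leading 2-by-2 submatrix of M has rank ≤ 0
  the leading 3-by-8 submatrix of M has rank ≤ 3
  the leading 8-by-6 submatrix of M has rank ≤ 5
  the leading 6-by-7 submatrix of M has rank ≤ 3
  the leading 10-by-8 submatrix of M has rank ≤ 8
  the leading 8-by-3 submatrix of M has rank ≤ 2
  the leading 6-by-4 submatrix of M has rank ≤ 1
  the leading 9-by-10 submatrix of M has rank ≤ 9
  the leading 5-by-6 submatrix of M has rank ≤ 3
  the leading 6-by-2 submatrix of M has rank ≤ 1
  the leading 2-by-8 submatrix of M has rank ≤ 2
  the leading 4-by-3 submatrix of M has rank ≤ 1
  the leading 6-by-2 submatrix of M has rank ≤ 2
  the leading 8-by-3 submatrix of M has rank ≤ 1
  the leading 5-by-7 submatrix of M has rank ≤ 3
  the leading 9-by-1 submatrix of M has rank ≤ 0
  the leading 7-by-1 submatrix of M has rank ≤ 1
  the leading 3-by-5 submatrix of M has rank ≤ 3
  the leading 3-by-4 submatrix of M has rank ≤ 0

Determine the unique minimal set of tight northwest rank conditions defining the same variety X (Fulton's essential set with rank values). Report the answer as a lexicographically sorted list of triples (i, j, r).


Reconstructing r_w from the 32 given conditions:

  row 1: 0, 0, 0, 0, 0, 0, 0, 1, 1, 1
  row 2: 0, 0, 0, 0, 0, 1, 1, 2, 2, 2
  row 3: 0, 0, 0, 0, 1, 2, 2, 3, 3, 3
  row 4: 0, 1, 1, 1, 2, 3, 3, 4, 4, 4
  row 5: 0, 1, 1, 1, 2, 3, 3, 4, 5, 5
  row 6: 0, 1, 1, 1, 2, 3, 3, 4, 5, 6
  row 7: 0, 1, 1, 2, 3, 4, 4, 5, 6, 7
  row 8: 0, 1, 1, 2, 3, 4, 5, 6, 7, 8
  row 9: 0, 1, 2, 3, 4, 5, 6, 7, 8, 9
  row 10: 1, 2, 3, 4, 5, 6, 7, 8, 9, 10

hence w(1..10) = (8, 6, 5, 2, 9, 10, 4, 7, 3, 1).

7 SE-corners of the 30-cell Rothe diagram give Ess(w):

[(1, 7, 0), (2, 5, 0), (3, 4, 0), (6, 4, 1), (6, 7, 3), (8, 3, 1), (9, 1, 0)]


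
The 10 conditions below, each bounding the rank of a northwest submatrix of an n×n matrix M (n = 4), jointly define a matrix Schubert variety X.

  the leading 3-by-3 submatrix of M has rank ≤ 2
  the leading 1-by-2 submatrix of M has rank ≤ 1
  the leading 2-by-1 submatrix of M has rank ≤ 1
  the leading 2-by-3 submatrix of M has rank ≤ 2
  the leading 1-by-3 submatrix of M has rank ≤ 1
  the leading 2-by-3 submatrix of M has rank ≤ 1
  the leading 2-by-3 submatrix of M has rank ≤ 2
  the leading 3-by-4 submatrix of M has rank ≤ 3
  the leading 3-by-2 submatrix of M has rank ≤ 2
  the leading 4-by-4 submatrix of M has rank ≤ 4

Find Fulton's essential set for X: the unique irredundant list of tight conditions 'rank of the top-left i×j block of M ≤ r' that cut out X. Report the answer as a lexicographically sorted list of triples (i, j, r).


Computing R[i][j] = min implied NW-rank bound (n=4, 10 conditions):

  i=1: 1 1 1 1
  i=2: 1 1 1 2
  i=3: 1 2 2 3
  i=4: 1 2 3 4

hence w(1..4) = (1, 4, 2, 3).

D(w) has 2 cells with 1 SE-corner; essential set:

[(2, 3, 1)]


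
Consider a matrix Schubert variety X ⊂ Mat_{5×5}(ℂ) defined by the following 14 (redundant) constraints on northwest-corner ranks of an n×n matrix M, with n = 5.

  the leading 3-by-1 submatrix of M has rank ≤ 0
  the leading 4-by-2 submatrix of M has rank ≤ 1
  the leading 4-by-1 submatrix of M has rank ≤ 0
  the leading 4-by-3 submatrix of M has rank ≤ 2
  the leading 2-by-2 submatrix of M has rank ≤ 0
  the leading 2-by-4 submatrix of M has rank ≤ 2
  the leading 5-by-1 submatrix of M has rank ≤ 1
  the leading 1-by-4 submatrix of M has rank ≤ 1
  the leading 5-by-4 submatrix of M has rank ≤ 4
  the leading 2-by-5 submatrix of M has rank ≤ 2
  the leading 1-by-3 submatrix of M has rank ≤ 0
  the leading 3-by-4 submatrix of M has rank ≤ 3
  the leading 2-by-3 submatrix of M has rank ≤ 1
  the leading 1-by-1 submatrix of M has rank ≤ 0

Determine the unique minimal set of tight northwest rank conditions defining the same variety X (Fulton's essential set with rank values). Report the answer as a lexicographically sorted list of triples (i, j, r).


Rank table r_w(5×5) implied by the 14 constraints:

  R[1]: 0 | 0 | 0 | 1 | 1
  R[2]: 0 | 0 | 1 | 2 | 2
  R[3]: 0 | 1 | 2 | 3 | 3
  R[4]: 0 | 1 | 2 | 3 | 4
  R[5]: 1 | 2 | 3 | 4 | 5

reading off 1-entries of Δ²R: w = (4, 3, 2, 5, 1).

D(w) has 7 cells with 3 SE-corners; essential set:

[(1, 3, 0), (2, 2, 0), (4, 1, 0)]


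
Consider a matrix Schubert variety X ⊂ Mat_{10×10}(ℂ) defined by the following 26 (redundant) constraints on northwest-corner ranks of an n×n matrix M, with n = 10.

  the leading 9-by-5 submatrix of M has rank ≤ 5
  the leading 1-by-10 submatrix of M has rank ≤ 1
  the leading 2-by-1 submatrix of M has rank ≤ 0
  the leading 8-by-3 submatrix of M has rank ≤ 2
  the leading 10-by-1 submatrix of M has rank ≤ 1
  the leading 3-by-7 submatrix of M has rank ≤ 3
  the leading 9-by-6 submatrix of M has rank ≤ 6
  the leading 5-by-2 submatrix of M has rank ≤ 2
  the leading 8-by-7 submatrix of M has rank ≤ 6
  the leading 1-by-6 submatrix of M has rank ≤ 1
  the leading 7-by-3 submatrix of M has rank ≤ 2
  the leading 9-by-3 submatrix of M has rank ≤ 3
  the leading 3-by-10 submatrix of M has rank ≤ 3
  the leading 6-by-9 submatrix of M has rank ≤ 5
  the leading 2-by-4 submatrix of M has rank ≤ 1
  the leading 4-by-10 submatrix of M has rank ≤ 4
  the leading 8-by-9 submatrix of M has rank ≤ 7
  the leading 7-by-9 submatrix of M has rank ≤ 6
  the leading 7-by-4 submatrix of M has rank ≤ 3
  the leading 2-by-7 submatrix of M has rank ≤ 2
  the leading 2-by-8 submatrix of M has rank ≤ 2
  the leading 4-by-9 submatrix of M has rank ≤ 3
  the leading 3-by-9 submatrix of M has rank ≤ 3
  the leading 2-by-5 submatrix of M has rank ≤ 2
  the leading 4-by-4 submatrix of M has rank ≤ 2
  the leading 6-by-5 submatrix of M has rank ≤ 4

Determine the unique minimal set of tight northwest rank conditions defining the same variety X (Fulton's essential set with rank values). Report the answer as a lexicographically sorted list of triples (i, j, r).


Recovering R(i,j) via the rank-extension bound from the 26 conditions:

  0 1 1 1 1 1 1 1 1 1
  0 1 1 1 2 2 2 2 2 2
  1 2 2 2 3 3 3 3 3 3
  1 2 2 2 3 3 3 3 3 4
  1 2 2 3 4 4 4 4 4 5
  1 2 2 3 4 5 5 5 5 6
  1 2 2 3 4 5 6 6 6 7
  1 2 2 3 4 5 6 7 7 8
  1 2 3 4 5 6 7 8 8 9
  1 2 3 4 5 6 7 8 9 10

hence w(1..10) = (2, 5, 1, 10, 4, 6, 7, 8, 3, 9).

D(w) has 14 cells with 5 SE-corners; essential set:

[(2, 1, 0), (2, 4, 1), (4, 4, 2), (4, 9, 3), (8, 3, 2)]


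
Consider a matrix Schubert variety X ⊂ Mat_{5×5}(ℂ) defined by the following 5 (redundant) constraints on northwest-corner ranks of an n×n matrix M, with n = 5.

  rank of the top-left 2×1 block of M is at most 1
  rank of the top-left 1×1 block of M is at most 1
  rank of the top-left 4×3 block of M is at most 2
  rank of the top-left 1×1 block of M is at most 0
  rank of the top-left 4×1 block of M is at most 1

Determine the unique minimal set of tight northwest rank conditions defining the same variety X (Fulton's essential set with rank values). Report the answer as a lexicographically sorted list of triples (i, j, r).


Computing R[i][j] = min implied NW-rank bound (n=5, 5 conditions):

  R[1]: 0 | 1 | 1 | 1 | 1
  R[2]: 1 | 2 | 2 | 2 | 2
  R[3]: 1 | 2 | 2 | 3 | 3
  R[4]: 1 | 2 | 2 | 3 | 4
  R[5]: 1 | 2 | 3 | 4 | 5

giving w = (2, 1, 4, 5, 3) via Δ²R.

2 SE-corners of the 3-cell Rothe diagram give Ess(w):

[(1, 1, 0), (4, 3, 2)]


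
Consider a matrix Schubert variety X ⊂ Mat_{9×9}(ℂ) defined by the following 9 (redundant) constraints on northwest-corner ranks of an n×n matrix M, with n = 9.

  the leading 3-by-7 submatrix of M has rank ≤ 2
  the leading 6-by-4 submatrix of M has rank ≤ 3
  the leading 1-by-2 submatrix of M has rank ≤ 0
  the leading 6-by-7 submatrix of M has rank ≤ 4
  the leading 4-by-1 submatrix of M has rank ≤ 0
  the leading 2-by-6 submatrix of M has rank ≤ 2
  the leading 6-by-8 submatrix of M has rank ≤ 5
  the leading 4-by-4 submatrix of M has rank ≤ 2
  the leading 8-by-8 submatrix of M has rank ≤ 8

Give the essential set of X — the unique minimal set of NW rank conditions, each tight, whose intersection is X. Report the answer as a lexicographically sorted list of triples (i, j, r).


The tightest implied rank at each (i,j), from the 9 conditions:

  row 1: 0, 0, 1, 1, 1, 1, 1, 1, 1
  row 2: 0, 1, 2, 2, 2, 2, 2, 2, 2
  row 3: 0, 1, 2, 2, 2, 2, 2, 3, 3
  row 4: 0, 1, 2, 2, 3, 3, 3, 4, 4
  row 5: 1, 2, 3, 3, 4, 4, 4, 5, 5
  row 6: 1, 2, 3, 3, 4, 4, 4, 5, 6
  row 7: 1, 2, 3, 4, 5, 5, 5, 6, 7
  row 8: 1, 2, 3, 4, 5, 6, 6, 7, 8
  row 9: 1, 2, 3, 4, 5, 6, 7, 8, 9

hence w(1..9) = (3, 2, 8, 5, 1, 9, 4, 6, 7).

ℓ(w)=13; the 6 essential cells (i,j,r):

[(1, 2, 0), (3, 7, 2), (4, 1, 0), (4, 4, 2), (6, 4, 3), (6, 7, 4)]


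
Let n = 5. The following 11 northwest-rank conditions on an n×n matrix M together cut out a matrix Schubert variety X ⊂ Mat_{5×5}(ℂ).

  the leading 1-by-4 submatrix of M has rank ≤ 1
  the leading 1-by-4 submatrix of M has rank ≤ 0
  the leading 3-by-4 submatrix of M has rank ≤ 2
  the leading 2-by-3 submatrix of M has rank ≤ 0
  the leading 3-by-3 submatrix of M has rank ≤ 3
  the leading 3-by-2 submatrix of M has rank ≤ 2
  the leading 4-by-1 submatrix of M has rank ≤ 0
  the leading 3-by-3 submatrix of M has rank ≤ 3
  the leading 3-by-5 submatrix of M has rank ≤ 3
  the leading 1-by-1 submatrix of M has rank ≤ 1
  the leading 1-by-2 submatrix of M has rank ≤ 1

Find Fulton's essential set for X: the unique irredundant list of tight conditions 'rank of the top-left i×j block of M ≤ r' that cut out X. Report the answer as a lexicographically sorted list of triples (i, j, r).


Reconstructing r_w from the 11 given conditions:

  R[1]: 0 | 0 | 0 | 0 | 1
  R[2]: 0 | 0 | 0 | 1 | 2
  R[3]: 0 | 1 | 1 | 2 | 3
  R[4]: 0 | 1 | 2 | 3 | 4
  R[5]: 1 | 2 | 3 | 4 | 5

reading off 1-entries of Δ²R: w = (5, 4, 2, 3, 1).

Fulton essential set (3 of the 9 Rothe cells):

[(1, 4, 0), (2, 3, 0), (4, 1, 0)]


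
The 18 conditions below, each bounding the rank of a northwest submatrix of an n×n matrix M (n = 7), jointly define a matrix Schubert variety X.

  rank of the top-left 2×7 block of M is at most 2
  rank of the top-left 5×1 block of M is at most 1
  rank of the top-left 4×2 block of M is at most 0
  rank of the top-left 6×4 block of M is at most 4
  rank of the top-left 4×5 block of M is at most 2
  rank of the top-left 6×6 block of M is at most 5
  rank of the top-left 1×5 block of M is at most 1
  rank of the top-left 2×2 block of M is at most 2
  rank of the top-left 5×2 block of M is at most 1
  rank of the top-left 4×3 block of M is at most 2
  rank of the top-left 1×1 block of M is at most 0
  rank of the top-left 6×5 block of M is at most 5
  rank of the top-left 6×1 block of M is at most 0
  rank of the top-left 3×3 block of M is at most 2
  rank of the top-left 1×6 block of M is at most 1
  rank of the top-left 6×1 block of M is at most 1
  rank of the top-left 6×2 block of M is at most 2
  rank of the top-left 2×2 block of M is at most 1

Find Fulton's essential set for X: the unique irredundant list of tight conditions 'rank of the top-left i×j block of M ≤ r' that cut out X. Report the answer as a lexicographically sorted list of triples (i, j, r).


Computing R[i][j] = min implied NW-rank bound (n=7, 18 conditions):

  row 1: 0  0  1  1  1  1  1
  row 2: 0  0  1  2  2  2  2
  row 3: 0  0  1  2  2  3  3
  row 4: 0  0  1  2  2  3  4
  row 5: 0  1  2  3  3  4  5
  row 6: 0  1  2  3  4  5  6
  row 7: 1  2  3  4  5  6  7

hence w(1..7) = (3, 4, 6, 7, 2, 5, 1).

Fulton essential set (3 of the 12 Rothe cells):

[(4, 2, 0), (4, 5, 2), (6, 1, 0)]
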